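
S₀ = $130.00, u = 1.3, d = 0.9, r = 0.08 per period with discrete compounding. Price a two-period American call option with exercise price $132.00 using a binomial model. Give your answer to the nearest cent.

Risk-neutral probability p = (1 + 0.08 − 0.9)/(1.3 − 0.9) = 0.1800/0.4000 = 0.4500
Terminal stock prices: S_uu = 219.7, S_ud = 152.1, S_dd = 105.3
Terminal payoffs (S − K): max(87.7, 0) = 87.7, max(20.1, 0) = 20.1, max(-26.7, 0) = 0
Node u (S = 169): continuation = 1/1.08·[0.4500·87.7000 + 0.5500·20.1000] = 46.7778; exercise value = 37.0000 ≤ continuation, so V_u = 46.7778
Node d (S = 117): continuation = 1/1.08·[0.4500·20.1000 + 0.5500·0.0000] = 8.3750; exercise value = 0.0000 ≤ continuation, so V_d = 8.3750
Node 0 (S = 130): continuation = 1/1.08·[0.4500·46.7778 + 0.5500·8.3750] = 23.7558; exercise value = 0.0000 ≤ continuation, so V_0 = 23.7558

$23.76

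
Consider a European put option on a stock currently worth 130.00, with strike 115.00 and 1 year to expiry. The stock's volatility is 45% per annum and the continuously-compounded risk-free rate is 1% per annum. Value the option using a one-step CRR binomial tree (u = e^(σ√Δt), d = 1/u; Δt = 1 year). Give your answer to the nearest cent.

19.07

CRR parameters: u = e^(σ√Δt) = e^(0.45·√1) = 1.5683, d = 1/u = 0.6376
Per-period rate: rΔt = 0.01·1 = 0.01, so R = e^0.01 = 1.0101
Risk-neutral probability p = (e^0.01 − 0.6376)/(1.5683 − 0.6376) = 0.3724/0.9307 = 0.4002
Terminal stock prices: S_u = 203.9, S_d = 82.89
Terminal payoffs (K − S): max(-88.88, 0) = 0, max(32.11, 0) = 32.11
Node 0 (S = 130): V_0 = e^(−0.01)·[0.4002·0.0000 + 0.5998·32.1083] = 19.0682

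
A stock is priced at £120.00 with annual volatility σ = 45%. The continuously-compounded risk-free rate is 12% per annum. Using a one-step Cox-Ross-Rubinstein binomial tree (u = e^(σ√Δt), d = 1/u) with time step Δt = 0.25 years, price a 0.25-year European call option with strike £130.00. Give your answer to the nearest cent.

CRR parameters: u = e^(σ√Δt) = e^(0.45·√0.25) = 1.2523, d = 1/u = 0.7985
Per-period rate: rΔt = 0.12·0.25 = 0.03, so R = e^0.03 = 1.0305
Risk-neutral probability p = (e^0.03 − 0.7985)/(1.2523 − 0.7985) = 0.2319/0.4538 = 0.5111
Terminal stock prices: S_u = 150.3, S_d = 95.82
Terminal payoffs (S − K): max(20.28, 0) = 20.28, max(-34.18, 0) = 0
Node 0 (S = 120): V_0 = e^(−0.03)·[0.5111·20.2787 + 0.4889·0.0000] = 10.0580

£10.06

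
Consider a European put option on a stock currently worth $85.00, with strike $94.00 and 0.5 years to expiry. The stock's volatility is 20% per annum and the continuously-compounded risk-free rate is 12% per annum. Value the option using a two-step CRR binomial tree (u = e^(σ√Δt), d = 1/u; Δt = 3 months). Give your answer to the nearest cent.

$7.16

CRR parameters: u = e^(σ√Δt) = e^(0.2·√0.25) = 1.1052, d = 1/u = 0.9048
Per-period rate: rΔt = 0.12·0.25 = 0.03, so R = e^0.03 = 1.0305
Risk-neutral probability p = (e^0.03 − 0.9048)/(1.1052 − 0.9048) = 0.1256/0.2003 = 0.6270
Terminal stock prices: S_uu = 103.8, S_ud = 85, S_dd = 69.59
Terminal payoffs (K − S): max(-9.819, 0) = 0, max(9, 0) = 9, max(24.41, 0) = 24.41
Node u (S = 93.94): V_u = e^(−0.03)·[0.6270·0.0000 + 0.3730·9.0000] = 3.2574
Node d (S = 76.91): V_d = e^(−0.03)·[0.6270·9.0000 + 0.3730·24.4079] = 14.3107
Node 0 (S = 85): V_0 = e^(−0.03)·[0.6270·3.2574 + 0.3730·14.3107] = 7.1618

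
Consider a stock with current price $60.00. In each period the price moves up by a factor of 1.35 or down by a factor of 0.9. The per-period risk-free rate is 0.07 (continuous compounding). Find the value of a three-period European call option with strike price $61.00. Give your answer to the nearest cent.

Risk-neutral probability p = (e^0.07 − 0.9)/(1.35 − 0.9) = 0.1725/0.4500 = 0.3834
Terminal stock prices: S_uuu = 147.6, S_uud = 98.42, S_udd = 65.61, S_ddd = 43.74
Terminal payoffs (S − K): max(86.62, 0) = 86.62, max(37.42, 0) = 37.42, max(4.61, 0) = 4.61, max(-17.26, 0) = 0
Node uu (S = 109.4): V_uu = e^(−0.07)·[0.3834·86.6225 + 0.6166·37.4150] = 52.4740
Node ud (S = 72.9): V_ud = e^(−0.07)·[0.3834·37.4150 + 0.6166·4.6100] = 16.0240
Node dd (S = 48.6): V_dd = e^(−0.07)·[0.3834·4.6100 + 0.6166·0.0000] = 1.6478
Node u (S = 81): V_u = e^(−0.07)·[0.3834·52.4740 + 0.6166·16.0240] = 27.9691
Node d (S = 54): V_d = e^(−0.07)·[0.3834·16.0240 + 0.6166·1.6478] = 6.6749
Node 0 (S = 60): V_0 = e^(−0.07)·[0.3834·27.9691 + 0.6166·6.6749] = 13.8350

$13.83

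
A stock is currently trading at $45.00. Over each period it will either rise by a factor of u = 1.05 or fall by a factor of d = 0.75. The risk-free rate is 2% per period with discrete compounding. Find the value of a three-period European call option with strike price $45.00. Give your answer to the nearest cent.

Risk-neutral probability p = (1 + 0.02 − 0.75)/(1.05 − 0.75) = 0.2700/0.3000 = 0.9000
Terminal stock prices: S_uuu = 52.09, S_uud = 37.21, S_udd = 26.58, S_ddd = 18.98
Terminal payoffs (S − K): max(7.093, 0) = 7.093, max(-7.791, 0) = 0, max(-18.42, 0) = 0, max(-26.02, 0) = 0
Node uu (S = 49.61): V_uu = 1/1.02·[0.9000·7.0931 + 0.1000·0.0000] = 6.2586
Node ud (S = 35.44): V_ud = 1/1.02·[0.9000·0.0000 + 0.1000·0.0000] = 0.0000
Node dd (S = 25.31): V_dd = 1/1.02·[0.9000·0.0000 + 0.1000·0.0000] = 0.0000
Node u (S = 47.25): V_u = 1/1.02·[0.9000·6.2586 + 0.1000·0.0000] = 5.5223
Node d (S = 33.75): V_d = 1/1.02·[0.9000·0.0000 + 0.1000·0.0000] = 0.0000
Node 0 (S = 45): V_0 = 1/1.02·[0.9000·5.5223 + 0.1000·0.0000] = 4.8726

$4.87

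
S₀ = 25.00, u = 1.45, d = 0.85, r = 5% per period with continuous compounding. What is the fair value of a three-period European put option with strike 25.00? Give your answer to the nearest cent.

Risk-neutral probability p = (e^0.05 − 0.85)/(1.45 − 0.85) = 0.2013/0.6000 = 0.3355
Terminal stock prices: S_uuu = 76.22, S_uud = 44.68, S_udd = 26.19, S_ddd = 15.35
Terminal payoffs (K − S): max(-51.22, 0) = 0, max(-19.68, 0) = 0, max(-1.191, 0) = 0, max(9.647, 0) = 9.647
Node uu (S = 52.56): V_uu = e^(−0.05)·[0.3355·0.0000 + 0.6645·0.0000] = 0.0000
Node ud (S = 30.81): V_ud = e^(−0.05)·[0.3355·0.0000 + 0.6645·0.0000] = 0.0000
Node dd (S = 18.06): V_dd = e^(−0.05)·[0.3355·0.0000 + 0.6645·9.6469] = 6.0982
Node u (S = 36.25): V_u = e^(−0.05)·[0.3355·0.0000 + 0.6645·0.0000] = 0.0000
Node d (S = 21.25): V_d = e^(−0.05)·[0.3355·0.0000 + 0.6645·6.0982] = 3.8549
Node 0 (S = 25): V_0 = e^(−0.05)·[0.3355·0.0000 + 0.6645·3.8549] = 2.4368

2.44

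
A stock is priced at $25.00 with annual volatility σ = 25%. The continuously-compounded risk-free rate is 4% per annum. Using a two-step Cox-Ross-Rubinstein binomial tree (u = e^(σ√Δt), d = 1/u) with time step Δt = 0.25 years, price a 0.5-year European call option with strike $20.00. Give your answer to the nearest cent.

$5.52

CRR parameters: u = e^(σ√Δt) = e^(0.25·√0.25) = 1.1331, d = 1/u = 0.8825
Per-period rate: rΔt = 0.04·0.25 = 0.01, so R = e^0.01 = 1.0101
Risk-neutral probability p = (e^0.01 − 0.8825)/(1.1331 − 0.8825) = 0.1276/0.2507 = 0.5089
Terminal stock prices: S_uu = 32.1, S_ud = 25, S_dd = 19.47
Terminal payoffs (S − K): max(12.1, 0) = 12.1, max(5, 0) = 5, max(-0.53, 0) = 0
Node u (S = 28.33): V_u = e^(−0.01)·[0.5089·12.1006 + 0.4911·5.0000] = 8.5277
Node d (S = 22.06): V_d = e^(−0.01)·[0.5089·5.0000 + 0.4911·0.0000] = 2.5191
Node 0 (S = 25): V_0 = e^(−0.01)·[0.5089·8.5277 + 0.4911·2.5191] = 5.5213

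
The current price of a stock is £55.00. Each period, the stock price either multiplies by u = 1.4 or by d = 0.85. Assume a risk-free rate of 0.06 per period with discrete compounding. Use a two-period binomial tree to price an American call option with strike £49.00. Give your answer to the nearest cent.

£14.54

Risk-neutral probability p = (1 + 0.06 − 0.85)/(1.4 − 0.85) = 0.2100/0.5500 = 0.3818
Terminal stock prices: S_uu = 107.8, S_ud = 65.45, S_dd = 39.74
Terminal payoffs (S − K): max(58.8, 0) = 58.8, max(16.45, 0) = 16.45, max(-9.263, 0) = 0
Node u (S = 77): continuation = 1/1.06·[0.3818·58.8000 + 0.6182·16.4500] = 30.7736; exercise value = 28.0000 ≤ continuation, so V_u = 30.7736
Node d (S = 46.75): continuation = 1/1.06·[0.3818·16.4500 + 0.6182·0.0000] = 5.9254; exercise value = 0.0000 ≤ continuation, so V_d = 5.9254
Node 0 (S = 55): continuation = 1/1.06·[0.3818·30.7736 + 0.6182·5.9254] = 14.5405; exercise value = 6.0000 ≤ continuation, so V_0 = 14.5405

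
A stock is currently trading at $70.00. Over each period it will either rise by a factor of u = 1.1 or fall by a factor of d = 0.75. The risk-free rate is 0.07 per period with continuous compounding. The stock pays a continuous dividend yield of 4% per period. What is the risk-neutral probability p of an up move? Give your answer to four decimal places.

p = 0.8013

Per-period risk-free factor R = e^0.07 = 1.0725; dividend-adjusted growth = e^(0.07−0.04) = 1.0305.
Risk-neutral probability p = (1.0305 − 0.75)/(1.1 − 0.75) = 0.2805/0.3500 = 0.8013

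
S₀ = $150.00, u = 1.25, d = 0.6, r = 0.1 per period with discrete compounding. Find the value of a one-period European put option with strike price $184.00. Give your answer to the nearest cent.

$19.72

Risk-neutral probability p = (1 + 0.1 − 0.6)/(1.25 − 0.6) = 0.5000/0.6500 = 0.7692
Terminal stock prices: S_u = 187.5, S_d = 90
Terminal payoffs (K − S): max(-3.5, 0) = 0, max(94, 0) = 94
Node 0 (S = 150): V_0 = 1/1.1·[0.7692·0.0000 + 0.2308·94.0000] = 19.7203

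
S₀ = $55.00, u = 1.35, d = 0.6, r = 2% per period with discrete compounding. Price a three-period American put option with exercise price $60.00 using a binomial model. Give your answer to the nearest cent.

Risk-neutral probability p = (1 + 0.02 − 0.6)/(1.35 − 0.6) = 0.4200/0.7500 = 0.5600
Terminal stock prices: S_uuu = 135.3, S_uud = 60.14, S_udd = 26.73, S_ddd = 11.88
Terminal payoffs (K − S): max(-75.32, 0) = 0, max(-0.1425, 0) = 0, max(33.27, 0) = 33.27, max(48.12, 0) = 48.12
Node uu (S = 100.2): continuation = 1/1.02·[0.5600·0.0000 + 0.4400·0.0000] = 0.0000; exercise value = 0.0000 ≤ continuation, so V_uu = 0.0000
Node ud (S = 44.55): continuation = 1/1.02·[0.5600·0.0000 + 0.4400·33.2700] = 14.3518; exercise value = 15.4500 > continuation, so V_ud = 15.4500 (exercise)
Node dd (S = 19.8): continuation = 1/1.02·[0.5600·33.2700 + 0.4400·48.1200] = 39.0235; exercise value = 40.2000 > continuation, so V_dd = 40.2000 (exercise)
Node u (S = 74.25): continuation = 1/1.02·[0.5600·0.0000 + 0.4400·15.4500] = 6.6647; exercise value = 0.0000 ≤ continuation, so V_u = 6.6647
Node d (S = 33): continuation = 1/1.02·[0.5600·15.4500 + 0.4400·40.2000] = 25.8235; exercise value = 27.0000 > continuation, so V_d = 27.0000 (exercise)
Node 0 (S = 55): continuation = 1/1.02·[0.5600·6.6647 + 0.4400·27.0000] = 15.3061; exercise value = 5.0000 ≤ continuation, so V_0 = 15.3061

$15.31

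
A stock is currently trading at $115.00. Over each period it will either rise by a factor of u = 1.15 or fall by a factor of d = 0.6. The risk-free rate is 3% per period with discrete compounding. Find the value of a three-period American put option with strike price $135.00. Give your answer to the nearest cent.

Risk-neutral probability p = (1 + 0.03 − 0.6)/(1.15 − 0.6) = 0.4300/0.5500 = 0.7818
Terminal stock prices: S_uuu = 174.9, S_uud = 91.25, S_udd = 47.61, S_ddd = 24.84
Terminal payoffs (K − S): max(-39.9, 0) = 0, max(43.75, 0) = 43.75, max(87.39, 0) = 87.39, max(110.2, 0) = 110.2
Node uu (S = 152.1): continuation = 1/1.03·[0.7818·0.0000 + 0.2182·43.7475] = 9.2669; exercise value = 0.0000 ≤ continuation, so V_uu = 9.2669
Node ud (S = 79.35): continuation = 1/1.03·[0.7818·43.7475 + 0.2182·87.3900] = 51.7180; exercise value = 55.6500 > continuation, so V_ud = 55.6500 (exercise)
Node dd (S = 41.4): continuation = 1/1.03·[0.7818·87.3900 + 0.2182·110.1600] = 89.6680; exercise value = 93.6000 > continuation, so V_dd = 93.6000 (exercise)
Node u (S = 132.2): continuation = 1/1.03·[0.7818·9.2669 + 0.2182·55.6500] = 18.8222; exercise value = 2.7500 ≤ continuation, so V_u = 18.8222
Node d (S = 69): continuation = 1/1.03·[0.7818·55.6500 + 0.2182·93.6000] = 62.0680; exercise value = 66.0000 > continuation, so V_d = 66.0000 (exercise)
Node 0 (S = 115): continuation = 1/1.03·[0.7818·18.8222 + 0.2182·66.0000] = 28.2675; exercise value = 20.0000 ≤ continuation, so V_0 = 28.2675

$28.27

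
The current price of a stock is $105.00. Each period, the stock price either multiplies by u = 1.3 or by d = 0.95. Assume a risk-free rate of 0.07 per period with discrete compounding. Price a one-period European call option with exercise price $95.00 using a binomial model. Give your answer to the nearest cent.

Risk-neutral probability p = (1 + 0.07 − 0.95)/(1.3 − 0.95) = 0.1200/0.3500 = 0.3429
Terminal stock prices: S_u = 136.5, S_d = 99.75
Terminal payoffs (S − K): max(41.5, 0) = 41.5, max(4.75, 0) = 4.75
Node 0 (S = 105): V_0 = 1/1.07·[0.3429·41.5000 + 0.6571·4.7500] = 16.2150

$16.21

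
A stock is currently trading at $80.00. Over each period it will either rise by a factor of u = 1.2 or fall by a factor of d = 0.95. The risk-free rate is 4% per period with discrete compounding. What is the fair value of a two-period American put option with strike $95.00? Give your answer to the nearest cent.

Risk-neutral probability p = (1 + 0.04 − 0.95)/(1.2 − 0.95) = 0.0900/0.2500 = 0.3600
Terminal stock prices: S_uu = 115.2, S_ud = 91.2, S_dd = 72.2
Terminal payoffs (K − S): max(-20.2, 0) = 0, max(3.8, 0) = 3.8, max(22.8, 0) = 22.8
Node u (S = 96): continuation = 1/1.04·[0.3600·0.0000 + 0.6400·3.8000] = 2.3385; exercise value = 0.0000 ≤ continuation, so V_u = 2.3385
Node d (S = 76): continuation = 1/1.04·[0.3600·3.8000 + 0.6400·22.8000] = 15.3462; exercise value = 19.0000 > continuation, so V_d = 19.0000 (exercise)
Node 0 (S = 80): continuation = 1/1.04·[0.3600·2.3385 + 0.6400·19.0000] = 12.5018; exercise value = 15.0000 > continuation, so V_0 = 15.0000 (exercise)

$15.00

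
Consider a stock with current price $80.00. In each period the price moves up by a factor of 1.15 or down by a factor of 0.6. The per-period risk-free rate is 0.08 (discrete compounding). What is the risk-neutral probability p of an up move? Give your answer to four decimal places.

p = 0.8727

Risk-neutral probability p = (1 + 0.08 − 0.6)/(1.15 − 0.6) = 0.4800/0.5500 = 0.8727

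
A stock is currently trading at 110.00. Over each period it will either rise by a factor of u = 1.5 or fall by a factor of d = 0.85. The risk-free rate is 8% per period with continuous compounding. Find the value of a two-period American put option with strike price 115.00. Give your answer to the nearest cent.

Risk-neutral probability p = (e^0.08 − 0.85)/(1.5 − 0.85) = 0.2333/0.6500 = 0.3589
Terminal stock prices: S_uu = 247.5, S_ud = 140.2, S_dd = 79.47
Terminal payoffs (K − S): max(-132.5, 0) = 0, max(-25.25, 0) = 0, max(35.53, 0) = 35.53
Node u (S = 165): continuation = e^(−0.08)·[0.3589·0.0000 + 0.6411·0.0000] = 0.0000; exercise value = 0.0000 ≤ continuation, so V_u = 0.0000
Node d (S = 93.5): continuation = e^(−0.08)·[0.3589·0.0000 + 0.6411·35.5250] = 21.0239; exercise value = 21.5000 > continuation, so V_d = 21.5000 (exercise)
Node 0 (S = 110): continuation = e^(−0.08)·[0.3589·0.0000 + 0.6411·21.5000] = 12.7238; exercise value = 5.0000 ≤ continuation, so V_0 = 12.7238

12.72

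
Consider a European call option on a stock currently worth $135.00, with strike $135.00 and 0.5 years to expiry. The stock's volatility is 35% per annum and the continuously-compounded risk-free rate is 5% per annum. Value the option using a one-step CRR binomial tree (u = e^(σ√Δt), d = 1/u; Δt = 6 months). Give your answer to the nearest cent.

$18.08

CRR parameters: u = e^(σ√Δt) = e^(0.35·√0.5) = 1.2808, d = 1/u = 0.7808
Per-period rate: rΔt = 0.05·0.5 = 0.025, so R = e^0.025 = 1.0253
Risk-neutral probability p = (e^0.025 − 0.7808)/(1.2808 − 0.7808) = 0.2446/0.5000 = 0.4891
Terminal stock prices: S_u = 172.9, S_d = 105.4
Terminal payoffs (S − K): max(37.91, 0) = 37.91, max(-29.6, 0) = 0
Node 0 (S = 135): V_0 = e^(−0.025)·[0.4891·37.9084 + 0.5109·0.0000] = 18.0820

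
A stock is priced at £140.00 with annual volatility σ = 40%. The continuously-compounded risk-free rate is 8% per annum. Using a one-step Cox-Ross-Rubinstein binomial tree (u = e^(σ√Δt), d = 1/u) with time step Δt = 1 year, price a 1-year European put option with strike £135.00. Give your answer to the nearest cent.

CRR parameters: u = e^(σ√Δt) = e^(0.4·√1) = 1.4918, d = 1/u = 0.6703
Per-period rate: rΔt = 0.08·1 = 0.08, so R = e^0.08 = 1.0833
Risk-neutral probability p = (e^0.08 − 0.6703)/(1.4918 − 0.6703) = 0.4130/0.8215 = 0.5027
Terminal stock prices: S_u = 208.9, S_d = 93.84
Terminal payoffs (K − S): max(-73.86, 0) = 0, max(41.16, 0) = 41.16
Node 0 (S = 140): V_0 = e^(−0.08)·[0.5027·0.0000 + 0.4973·41.1552] = 18.8931

£18.89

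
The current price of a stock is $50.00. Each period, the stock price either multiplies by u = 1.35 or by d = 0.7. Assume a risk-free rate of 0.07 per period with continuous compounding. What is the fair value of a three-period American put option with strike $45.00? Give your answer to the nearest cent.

Risk-neutral probability p = (e^0.07 − 0.7)/(1.35 − 0.7) = 0.3725/0.6500 = 0.5731
Terminal stock prices: S_uuu = 123, S_uud = 63.79, S_udd = 33.07, S_ddd = 17.15
Terminal payoffs (K − S): max(-78.02, 0) = 0, max(-18.79, 0) = 0, max(11.93, 0) = 11.93, max(27.85, 0) = 27.85
Node uu (S = 91.13): continuation = e^(−0.07)·[0.5731·0.0000 + 0.4269·0.0000] = 0.0000; exercise value = 0.0000 ≤ continuation, so V_uu = 0.0000
Node ud (S = 47.25): continuation = e^(−0.07)·[0.5731·0.0000 + 0.4269·11.9250] = 4.7467; exercise value = 0.0000 ≤ continuation, so V_ud = 4.7467
Node dd (S = 24.5): continuation = e^(−0.07)·[0.5731·11.9250 + 0.4269·27.8500] = 17.4577; exercise value = 20.5000 > continuation, so V_dd = 20.5000 (exercise)
Node u (S = 67.5): continuation = e^(−0.07)·[0.5731·0.0000 + 0.4269·4.7467] = 1.8894; exercise value = 0.0000 ≤ continuation, so V_u = 1.8894
Node d (S = 35): continuation = e^(−0.07)·[0.5731·4.7467 + 0.4269·20.5000] = 10.6964; exercise value = 10.0000 ≤ continuation, so V_d = 10.6964
Node 0 (S = 50): continuation = e^(−0.07)·[0.5731·1.8894 + 0.4269·10.6964] = 5.2673; exercise value = 0.0000 ≤ continuation, so V_0 = 5.2673

$5.27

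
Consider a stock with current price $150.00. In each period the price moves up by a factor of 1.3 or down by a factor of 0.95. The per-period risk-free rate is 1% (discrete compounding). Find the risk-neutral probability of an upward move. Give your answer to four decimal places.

p = 0.1714

Risk-neutral probability p = (1 + 0.01 − 0.95)/(1.3 − 0.95) = 0.0600/0.3500 = 0.1714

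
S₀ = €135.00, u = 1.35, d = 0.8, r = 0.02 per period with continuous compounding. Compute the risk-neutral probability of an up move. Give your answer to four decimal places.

Risk-neutral probability p = (e^0.02 − 0.8)/(1.35 − 0.8) = 0.2202/0.5500 = 0.4004

p = 0.4004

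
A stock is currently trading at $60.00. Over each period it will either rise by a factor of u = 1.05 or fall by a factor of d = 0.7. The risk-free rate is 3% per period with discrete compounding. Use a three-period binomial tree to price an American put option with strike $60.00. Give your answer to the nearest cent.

Risk-neutral probability p = (1 + 0.03 − 0.7)/(1.05 − 0.7) = 0.3300/0.3500 = 0.9429
Terminal stock prices: S_uuu = 69.46, S_uud = 46.3, S_udd = 30.87, S_ddd = 20.58
Terminal payoffs (K − S): max(-9.458, 0) = 0, max(13.7, 0) = 13.7, max(29.13, 0) = 29.13, max(39.42, 0) = 39.42
Node uu (S = 66.15): continuation = 1/1.03·[0.9429·0.0000 + 0.0571·13.6950] = 0.7598; exercise value = 0.0000 ≤ continuation, so V_uu = 0.7598
Node ud (S = 44.1): continuation = 1/1.03·[0.9429·13.6950 + 0.0571·29.1300] = 14.1524; exercise value = 15.9000 > continuation, so V_ud = 15.9000 (exercise)
Node dd (S = 29.4): continuation = 1/1.03·[0.9429·29.1300 + 0.0571·39.4200] = 28.8524; exercise value = 30.6000 > continuation, so V_dd = 30.6000 (exercise)
Node u (S = 63): continuation = 1/1.03·[0.9429·0.7598 + 0.0571·15.9000] = 1.5776; exercise value = 0.0000 ≤ continuation, so V_u = 1.5776
Node d (S = 42): continuation = 1/1.03·[0.9429·15.9000 + 0.0571·30.6000] = 16.2524; exercise value = 18.0000 > continuation, so V_d = 18.0000 (exercise)
Node 0 (S = 60): continuation = 1/1.03·[0.9429·1.5776 + 0.0571·18.0000] = 2.4427; exercise value = 0.0000 ≤ continuation, so V_0 = 2.4427

$2.44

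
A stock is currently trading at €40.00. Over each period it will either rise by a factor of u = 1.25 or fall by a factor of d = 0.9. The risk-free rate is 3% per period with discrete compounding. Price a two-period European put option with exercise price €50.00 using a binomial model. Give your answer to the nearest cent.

Risk-neutral probability p = (1 + 0.03 − 0.9)/(1.25 − 0.9) = 0.1300/0.3500 = 0.3714
Terminal stock prices: S_uu = 62.5, S_ud = 45, S_dd = 32.4
Terminal payoffs (K − S): max(-12.5, 0) = 0, max(5, 0) = 5, max(17.6, 0) = 17.6
Node u (S = 50): V_u = 1/1.03·[0.3714·0.0000 + 0.6286·5.0000] = 3.0513
Node d (S = 36): V_d = 1/1.03·[0.3714·5.0000 + 0.6286·17.6000] = 12.5437
Node 0 (S = 40): V_0 = 1/1.03·[0.3714·3.0513 + 0.6286·12.5437] = 8.7553

€8.76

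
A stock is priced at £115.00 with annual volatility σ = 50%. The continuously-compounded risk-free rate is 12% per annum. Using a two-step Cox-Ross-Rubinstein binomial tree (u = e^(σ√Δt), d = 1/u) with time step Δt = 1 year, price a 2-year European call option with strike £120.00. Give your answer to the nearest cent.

CRR parameters: u = e^(σ√Δt) = e^(0.5·√1) = 1.6487, d = 1/u = 0.6065
Per-period rate: rΔt = 0.12·1 = 0.12, so R = e^0.12 = 1.1275
Risk-neutral probability p = (e^0.12 − 0.6065)/(1.6487 − 0.6065) = 0.5210/1.0422 = 0.4999
Terminal stock prices: S_uu = 312.6, S_ud = 115, S_dd = 42.31
Terminal payoffs (S − K): max(192.6, 0) = 192.6, max(-5, 0) = 0, max(-77.69, 0) = 0
Node u (S = 189.6): V_u = e^(−0.12)·[0.4999·192.6024 + 0.5001·0.0000] = 85.3903
Node d (S = 69.75): V_d = e^(−0.12)·[0.4999·0.0000 + 0.5001·0.0000] = 0.0000
Node 0 (S = 115): V_0 = e^(−0.12)·[0.4999·85.3903 + 0.5001·0.0000] = 37.8578

£37.86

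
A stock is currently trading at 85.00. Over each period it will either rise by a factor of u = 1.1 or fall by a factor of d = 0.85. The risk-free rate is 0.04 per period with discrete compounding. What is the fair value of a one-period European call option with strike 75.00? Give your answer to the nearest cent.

Risk-neutral probability p = (1 + 0.04 − 0.85)/(1.1 − 0.85) = 0.1900/0.2500 = 0.7600
Terminal stock prices: S_u = 93.5, S_d = 72.25
Terminal payoffs (S − K): max(18.5, 0) = 18.5, max(-2.75, 0) = 0
Node 0 (S = 85): V_0 = 1/1.04·[0.7600·18.5000 + 0.2400·0.0000] = 13.5192

13.52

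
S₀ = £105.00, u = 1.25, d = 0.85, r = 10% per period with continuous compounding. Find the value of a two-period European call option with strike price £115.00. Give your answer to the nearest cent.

£16.35

Risk-neutral probability p = (e^0.1 − 0.85)/(1.25 − 0.85) = 0.2552/0.4000 = 0.6379
Terminal stock prices: S_uu = 164.1, S_ud = 111.6, S_dd = 75.86
Terminal payoffs (S − K): max(49.06, 0) = 49.06, max(-3.438, 0) = 0, max(-39.14, 0) = 0
Node u (S = 131.2): V_u = e^(−0.1)·[0.6379·49.0625 + 0.3621·0.0000] = 28.3199
Node d (S = 89.25): V_d = e^(−0.1)·[0.6379·0.0000 + 0.3621·0.0000] = 0.0000
Node 0 (S = 105): V_0 = e^(−0.1)·[0.6379·28.3199 + 0.3621·0.0000] = 16.3468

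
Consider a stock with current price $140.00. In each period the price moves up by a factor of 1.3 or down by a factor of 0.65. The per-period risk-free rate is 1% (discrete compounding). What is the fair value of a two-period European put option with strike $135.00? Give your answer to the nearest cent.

$22.89

Risk-neutral probability p = (1 + 0.01 − 0.65)/(1.3 − 0.65) = 0.3600/0.6500 = 0.5538
Terminal stock prices: S_uu = 236.6, S_ud = 118.3, S_dd = 59.15
Terminal payoffs (K − S): max(-101.6, 0) = 0, max(16.7, 0) = 16.7, max(75.85, 0) = 75.85
Node u (S = 182): V_u = 1/1.01·[0.5538·0.0000 + 0.4462·16.7000] = 7.3770
Node d (S = 91): V_d = 1/1.01·[0.5538·16.7000 + 0.4462·75.8500] = 42.6634
Node 0 (S = 140): V_0 = 1/1.01·[0.5538·7.3770 + 0.4462·42.6634] = 22.8912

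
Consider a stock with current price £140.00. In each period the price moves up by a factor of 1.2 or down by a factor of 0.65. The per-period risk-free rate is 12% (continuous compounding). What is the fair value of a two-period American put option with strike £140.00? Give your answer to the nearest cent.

Risk-neutral probability p = (e^0.12 − 0.65)/(1.2 − 0.65) = 0.4775/0.5500 = 0.8682
Terminal stock prices: S_uu = 201.6, S_ud = 109.2, S_dd = 59.15
Terminal payoffs (K − S): max(-61.6, 0) = 0, max(30.8, 0) = 30.8, max(80.85, 0) = 80.85
Node u (S = 168): continuation = e^(−0.12)·[0.8682·0.0000 + 0.1318·30.8000] = 3.6011; exercise value = 0.0000 ≤ continuation, so V_u = 3.6011
Node d (S = 91): continuation = e^(−0.12)·[0.8682·30.8000 + 0.1318·80.8500] = 33.1689; exercise value = 49.0000 > continuation, so V_d = 49.0000 (exercise)
Node 0 (S = 140): continuation = e^(−0.12)·[0.8682·3.6011 + 0.1318·49.0000] = 8.5018; exercise value = 0.0000 ≤ continuation, so V_0 = 8.5018

£8.50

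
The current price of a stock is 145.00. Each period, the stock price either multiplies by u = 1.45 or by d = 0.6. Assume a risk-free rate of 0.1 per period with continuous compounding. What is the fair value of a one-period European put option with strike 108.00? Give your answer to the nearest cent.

Risk-neutral probability p = (e^0.1 − 0.6)/(1.45 − 0.6) = 0.5052/0.8500 = 0.5943
Terminal stock prices: S_u = 210.2, S_d = 87
Terminal payoffs (K − S): max(-102.2, 0) = 0, max(21, 0) = 21
Node 0 (S = 145): V_0 = e^(−0.1)·[0.5943·0.0000 + 0.4057·21.0000] = 7.7086

7.71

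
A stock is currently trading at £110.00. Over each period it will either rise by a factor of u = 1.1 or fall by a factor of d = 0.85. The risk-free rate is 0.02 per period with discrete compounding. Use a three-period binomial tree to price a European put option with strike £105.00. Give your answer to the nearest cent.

£4.62

Risk-neutral probability p = (1 + 0.02 − 0.85)/(1.1 − 0.85) = 0.1700/0.2500 = 0.6800
Terminal stock prices: S_uuu = 146.4, S_uud = 113.1, S_udd = 87.42, S_ddd = 67.55
Terminal payoffs (K − S): max(-41.41, 0) = 0, max(-8.135, 0) = 0, max(17.58, 0) = 17.58, max(37.45, 0) = 37.45
Node uu (S = 133.1): V_uu = 1/1.02·[0.6800·0.0000 + 0.3200·0.0000] = 0.0000
Node ud (S = 102.9): V_ud = 1/1.02·[0.6800·0.0000 + 0.3200·17.5775] = 5.5145
Node dd (S = 79.47): V_dd = 1/1.02·[0.6800·17.5775 + 0.3200·37.4463] = 23.4662
Node u (S = 121): V_u = 1/1.02·[0.6800·0.0000 + 0.3200·5.5145] = 1.7300
Node d (S = 93.5): V_d = 1/1.02·[0.6800·5.5145 + 0.3200·23.4662] = 11.0383
Node 0 (S = 110): V_0 = 1/1.02·[0.6800·1.7300 + 0.3200·11.0383] = 4.6164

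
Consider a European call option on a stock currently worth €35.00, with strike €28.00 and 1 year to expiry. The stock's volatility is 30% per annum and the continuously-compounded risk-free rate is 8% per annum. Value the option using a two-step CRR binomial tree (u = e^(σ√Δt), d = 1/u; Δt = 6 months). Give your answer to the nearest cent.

CRR parameters: u = e^(σ√Δt) = e^(0.3·√0.5) = 1.2363, d = 1/u = 0.8089
Per-period rate: rΔt = 0.08·0.5 = 0.04, so R = e^0.04 = 1.0408
Risk-neutral probability p = (e^0.04 − 0.8089)/(1.2363 − 0.8089) = 0.2320/0.4275 = 0.5426
Terminal stock prices: S_uu = 53.5, S_ud = 35, S_dd = 22.9
Terminal payoffs (S − K): max(25.5, 0) = 25.5, max(7, 0) = 7, max(-5.101, 0) = 0
Node u (S = 43.27): V_u = e^(−0.04)·[0.5426·25.4963 + 0.4574·7.0000] = 16.3688
Node d (S = 28.31): V_d = e^(−0.04)·[0.5426·7.0000 + 0.4574·0.0000] = 3.6495
Node 0 (S = 35): V_0 = e^(−0.04)·[0.5426·16.3688 + 0.4574·3.6495] = 10.1378

€10.14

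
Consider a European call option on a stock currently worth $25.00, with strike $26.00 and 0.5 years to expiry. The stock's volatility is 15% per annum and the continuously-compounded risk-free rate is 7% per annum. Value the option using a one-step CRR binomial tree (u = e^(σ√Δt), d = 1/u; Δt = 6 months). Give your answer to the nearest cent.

CRR parameters: u = e^(σ√Δt) = e^(0.15·√0.5) = 1.1119, d = 1/u = 0.8994
Per-period rate: rΔt = 0.07·0.5 = 0.035, so R = e^0.035 = 1.0356
Risk-neutral probability p = (e^0.035 − 0.8994)/(1.1119 − 0.8994) = 0.1363/0.2125 = 0.6411
Terminal stock prices: S_u = 27.8, S_d = 22.48
Terminal payoffs (S − K): max(1.797, 0) = 1.797, max(-3.516, 0) = 0
Node 0 (S = 25): V_0 = e^(−0.035)·[0.6411·1.7974 + 0.3589·0.0000] = 1.1127

$1.11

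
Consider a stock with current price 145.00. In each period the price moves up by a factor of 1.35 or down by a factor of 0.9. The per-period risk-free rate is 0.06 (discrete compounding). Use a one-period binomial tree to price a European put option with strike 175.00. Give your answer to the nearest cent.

Risk-neutral probability p = (1 + 0.06 − 0.9)/(1.35 − 0.9) = 0.1600/0.4500 = 0.3556
Terminal stock prices: S_u = 195.8, S_d = 130.5
Terminal payoffs (K − S): max(-20.75, 0) = 0, max(44.5, 0) = 44.5
Node 0 (S = 145): V_0 = 1/1.06·[0.3556·0.0000 + 0.6444·44.5000] = 27.0545

27.05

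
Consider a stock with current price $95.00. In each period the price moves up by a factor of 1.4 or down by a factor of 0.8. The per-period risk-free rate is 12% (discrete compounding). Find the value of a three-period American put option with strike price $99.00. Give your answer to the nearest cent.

Risk-neutral probability p = (1 + 0.12 − 0.8)/(1.4 − 0.8) = 0.3200/0.6000 = 0.5333
Terminal stock prices: S_uuu = 260.7, S_uud = 149, S_udd = 85.12, S_ddd = 48.64
Terminal payoffs (K − S): max(-161.7, 0) = 0, max(-49.96, 0) = 0, max(13.88, 0) = 13.88, max(50.36, 0) = 50.36
Node uu (S = 186.2): continuation = 1/1.12·[0.5333·0.0000 + 0.4667·0.0000] = 0.0000; exercise value = 0.0000 ≤ continuation, so V_uu = 0.0000
Node ud (S = 106.4): continuation = 1/1.12·[0.5333·0.0000 + 0.4667·13.8800] = 5.7833; exercise value = 0.0000 ≤ continuation, so V_ud = 5.7833
Node dd (S = 60.8): continuation = 1/1.12·[0.5333·13.8800 + 0.4667·50.3600] = 27.5929; exercise value = 38.2000 > continuation, so V_dd = 38.2000 (exercise)
Node u (S = 133): continuation = 1/1.12·[0.5333·0.0000 + 0.4667·5.7833] = 2.4097; exercise value = 0.0000 ≤ continuation, so V_u = 2.4097
Node d (S = 76): continuation = 1/1.12·[0.5333·5.7833 + 0.4667·38.2000] = 18.6706; exercise value = 23.0000 > continuation, so V_d = 23.0000 (exercise)
Node 0 (S = 95): continuation = 1/1.12·[0.5333·2.4097 + 0.4667·23.0000] = 10.7308; exercise value = 4.0000 ≤ continuation, so V_0 = 10.7308

$10.73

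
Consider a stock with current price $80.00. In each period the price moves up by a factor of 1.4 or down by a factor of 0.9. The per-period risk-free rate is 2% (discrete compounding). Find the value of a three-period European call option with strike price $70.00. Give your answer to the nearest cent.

Risk-neutral probability p = (1 + 0.02 − 0.9)/(1.4 − 0.9) = 0.1200/0.5000 = 0.2400
Terminal stock prices: S_uuu = 219.5, S_uud = 141.1, S_udd = 90.72, S_ddd = 58.32
Terminal payoffs (S − K): max(149.5, 0) = 149.5, max(71.12, 0) = 71.12, max(20.72, 0) = 20.72, max(-11.68, 0) = 0
Node uu (S = 156.8): V_uu = 1/1.02·[0.2400·149.5200 + 0.7600·71.1200] = 88.1725
Node ud (S = 100.8): V_ud = 1/1.02·[0.2400·71.1200 + 0.7600·20.7200] = 32.1725
Node dd (S = 64.8): V_dd = 1/1.02·[0.2400·20.7200 + 0.7600·0.0000] = 4.8753
Node u (S = 112): V_u = 1/1.02·[0.2400·88.1725 + 0.7600·32.1725] = 44.7182
Node d (S = 72): V_d = 1/1.02·[0.2400·32.1725 + 0.7600·4.8753] = 11.2026
Node 0 (S = 80): V_0 = 1/1.02·[0.2400·44.7182 + 0.7600·11.2026] = 18.8689

$18.87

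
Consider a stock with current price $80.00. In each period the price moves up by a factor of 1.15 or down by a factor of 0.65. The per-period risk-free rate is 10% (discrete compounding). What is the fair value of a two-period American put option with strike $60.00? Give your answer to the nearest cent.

$0.74

Risk-neutral probability p = (1 + 0.1 − 0.65)/(1.15 − 0.65) = 0.4500/0.5000 = 0.9000
Terminal stock prices: S_uu = 105.8, S_ud = 59.8, S_dd = 33.8
Terminal payoffs (K − S): max(-45.8, 0) = 0, max(0.2, 0) = 0.2, max(26.2, 0) = 26.2
Node u (S = 92): continuation = 1/1.1·[0.9000·0.0000 + 0.1000·0.2000] = 0.0182; exercise value = 0.0000 ≤ continuation, so V_u = 0.0182
Node d (S = 52): continuation = 1/1.1·[0.9000·0.2000 + 0.1000·26.2000] = 2.5455; exercise value = 8.0000 > continuation, so V_d = 8.0000 (exercise)
Node 0 (S = 80): continuation = 1/1.1·[0.9000·0.0182 + 0.1000·8.0000] = 0.7421; exercise value = 0.0000 ≤ continuation, so V_0 = 0.7421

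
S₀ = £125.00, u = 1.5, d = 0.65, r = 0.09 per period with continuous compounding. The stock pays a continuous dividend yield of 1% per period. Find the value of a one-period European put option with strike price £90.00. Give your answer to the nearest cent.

£3.92

Per-period risk-free factor R = e^0.09 = 1.0942; dividend-adjusted growth = e^(0.09−0.01) = 1.0833.
Risk-neutral probability p = (1.0833 − 0.65)/(1.5 − 0.65) = 0.4333/0.8500 = 0.5097
Terminal stock prices: S_u = 187.5, S_d = 81.25
Terminal payoffs (K − S): max(-97.5, 0) = 0, max(8.75, 0) = 8.75
Node 0 (S = 125): V_0 = e^(−0.09)·[0.5097·0.0000 + 0.4903·8.7500] = 3.9205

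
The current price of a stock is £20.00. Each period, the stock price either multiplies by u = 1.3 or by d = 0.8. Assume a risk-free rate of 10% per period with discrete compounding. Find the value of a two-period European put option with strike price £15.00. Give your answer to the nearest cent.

£0.29

Risk-neutral probability p = (1 + 0.1 − 0.8)/(1.3 − 0.8) = 0.3000/0.5000 = 0.6000
Terminal stock prices: S_uu = 33.8, S_ud = 20.8, S_dd = 12.8
Terminal payoffs (K − S): max(-18.8, 0) = 0, max(-5.8, 0) = 0, max(2.2, 0) = 2.2
Node u (S = 26): V_u = 1/1.1·[0.6000·0.0000 + 0.4000·0.0000] = 0.0000
Node d (S = 16): V_d = 1/1.1·[0.6000·0.0000 + 0.4000·2.2000] = 0.8000
Node 0 (S = 20): V_0 = 1/1.1·[0.6000·0.0000 + 0.4000·0.8000] = 0.2909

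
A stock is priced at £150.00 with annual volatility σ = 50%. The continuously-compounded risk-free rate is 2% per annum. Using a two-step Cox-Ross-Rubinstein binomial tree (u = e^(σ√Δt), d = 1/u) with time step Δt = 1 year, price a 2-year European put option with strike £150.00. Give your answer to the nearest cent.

CRR parameters: u = e^(σ√Δt) = e^(0.5·√1) = 1.6487, d = 1/u = 0.6065
Per-period rate: rΔt = 0.02·1 = 0.02, so R = e^0.02 = 1.0202
Risk-neutral probability p = (e^0.02 − 0.6065)/(1.6487 − 0.6065) = 0.4137/1.0422 = 0.3969
Terminal stock prices: S_uu = 407.7, S_ud = 150, S_dd = 55.18
Terminal payoffs (K − S): max(-257.7, 0) = 0, max(0, 0) = 0, max(94.82, 0) = 94.82
Node u (S = 247.3): V_u = e^(−0.02)·[0.3969·0.0000 + 0.6031·0.0000] = 0.0000
Node d (S = 90.98): V_d = e^(−0.02)·[0.3969·0.0000 + 0.6031·94.8181] = 56.0502
Node 0 (S = 150): V_0 = e^(−0.02)·[0.3969·0.0000 + 0.6031·56.0502] = 33.1332

£33.13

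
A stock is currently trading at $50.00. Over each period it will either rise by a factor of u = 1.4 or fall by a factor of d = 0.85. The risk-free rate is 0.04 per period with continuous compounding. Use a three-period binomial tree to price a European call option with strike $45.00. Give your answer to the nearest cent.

Risk-neutral probability p = (e^0.04 − 0.85)/(1.4 − 0.85) = 0.1908/0.5500 = 0.3469
Terminal stock prices: S_uuu = 137.2, S_uud = 83.3, S_udd = 50.57, S_ddd = 30.71
Terminal payoffs (S − K): max(92.2, 0) = 92.2, max(38.3, 0) = 38.3, max(5.575, 0) = 5.575, max(-14.29, 0) = 0
Node uu (S = 98): V_uu = e^(−0.04)·[0.3469·92.2000 + 0.6531·38.3000] = 54.7645
Node ud (S = 59.5): V_ud = e^(−0.04)·[0.3469·38.3000 + 0.6531·5.5750] = 16.2645
Node dd (S = 36.12): V_dd = e^(−0.04)·[0.3469·5.5750 + 0.6531·0.0000] = 1.8583
Node u (S = 70): V_u = e^(−0.04)·[0.3469·54.7645 + 0.6531·16.2645] = 28.4598
Node d (S = 42.5): V_d = e^(−0.04)·[0.3469·16.2645 + 0.6531·1.8583] = 6.5874
Node 0 (S = 50): V_0 = e^(−0.04)·[0.3469·28.4598 + 0.6531·6.5874] = 13.6197

$13.62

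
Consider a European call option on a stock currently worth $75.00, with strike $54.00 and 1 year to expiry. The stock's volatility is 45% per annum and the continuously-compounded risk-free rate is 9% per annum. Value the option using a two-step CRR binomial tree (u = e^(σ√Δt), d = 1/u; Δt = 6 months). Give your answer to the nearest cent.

CRR parameters: u = e^(σ√Δt) = e^(0.45·√0.5) = 1.3746, d = 1/u = 0.7275
Per-period rate: rΔt = 0.09·0.5 = 0.045, so R = e^0.045 = 1.0460
Risk-neutral probability p = (e^0.045 − 0.7275)/(1.3746 − 0.7275) = 0.3186/0.6472 = 0.4922
Terminal stock prices: S_uu = 141.7, S_ud = 75, S_dd = 39.69
Terminal payoffs (S − K): max(87.72, 0) = 87.72, max(21, 0) = 21, max(-14.31, 0) = 0
Node u (S = 103.1): V_u = e^(−0.045)·[0.4922·87.7244 + 0.5078·21.0000] = 51.4748
Node d (S = 54.56): V_d = e^(−0.045)·[0.4922·21.0000 + 0.5078·0.0000] = 9.8821
Node 0 (S = 75): V_0 = e^(−0.045)·[0.4922·51.4748 + 0.5078·9.8821] = 29.0197

$29.02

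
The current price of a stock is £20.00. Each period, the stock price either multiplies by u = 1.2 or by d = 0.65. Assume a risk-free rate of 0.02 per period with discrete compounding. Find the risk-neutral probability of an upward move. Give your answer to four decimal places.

p = 0.6727

Risk-neutral probability p = (1 + 0.02 − 0.65)/(1.2 − 0.65) = 0.3700/0.5500 = 0.6727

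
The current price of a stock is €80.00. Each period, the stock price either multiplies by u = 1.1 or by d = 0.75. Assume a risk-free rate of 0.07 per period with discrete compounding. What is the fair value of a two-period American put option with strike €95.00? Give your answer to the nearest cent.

Risk-neutral probability p = (1 + 0.07 − 0.75)/(1.1 − 0.75) = 0.3200/0.3500 = 0.9143
Terminal stock prices: S_uu = 96.8, S_ud = 66, S_dd = 45
Terminal payoffs (K − S): max(-1.8, 0) = 0, max(29, 0) = 29, max(50, 0) = 50
Node u (S = 88): continuation = 1/1.07·[0.9143·0.0000 + 0.0857·29.0000] = 2.3231; exercise value = 7.0000 > continuation, so V_u = 7.0000 (exercise)
Node d (S = 60): continuation = 1/1.07·[0.9143·29.0000 + 0.0857·50.0000] = 28.7850; exercise value = 35.0000 > continuation, so V_d = 35.0000 (exercise)
Node 0 (S = 80): continuation = 1/1.07·[0.9143·7.0000 + 0.0857·35.0000] = 8.7850; exercise value = 15.0000 > continuation, so V_0 = 15.0000 (exercise)

€15.00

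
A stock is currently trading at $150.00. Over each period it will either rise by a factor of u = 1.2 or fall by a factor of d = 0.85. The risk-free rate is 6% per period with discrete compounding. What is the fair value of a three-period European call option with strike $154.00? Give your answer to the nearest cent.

$29.82

Risk-neutral probability p = (1 + 0.06 − 0.85)/(1.2 − 0.85) = 0.2100/0.3500 = 0.6000
Terminal stock prices: S_uuu = 259.2, S_uud = 183.6, S_udd = 130, S_ddd = 92.12
Terminal payoffs (S − K): max(105.2, 0) = 105.2, max(29.6, 0) = 29.6, max(-23.95, 0) = 0, max(-61.88, 0) = 0
Node uu (S = 216): V_uu = 1/1.06·[0.6000·105.2000 + 0.4000·29.6000] = 70.7170
Node ud (S = 153): V_ud = 1/1.06·[0.6000·29.6000 + 0.4000·0.0000] = 16.7547
Node dd (S = 108.4): V_dd = 1/1.06·[0.6000·0.0000 + 0.4000·0.0000] = 0.0000
Node u (S = 180): V_u = 1/1.06·[0.6000·70.7170 + 0.4000·16.7547] = 46.3510
Node d (S = 127.5): V_d = 1/1.06·[0.6000·16.7547 + 0.4000·0.0000] = 9.4838
Node 0 (S = 150): V_0 = 1/1.06·[0.6000·46.3510 + 0.4000·9.4838] = 29.8152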